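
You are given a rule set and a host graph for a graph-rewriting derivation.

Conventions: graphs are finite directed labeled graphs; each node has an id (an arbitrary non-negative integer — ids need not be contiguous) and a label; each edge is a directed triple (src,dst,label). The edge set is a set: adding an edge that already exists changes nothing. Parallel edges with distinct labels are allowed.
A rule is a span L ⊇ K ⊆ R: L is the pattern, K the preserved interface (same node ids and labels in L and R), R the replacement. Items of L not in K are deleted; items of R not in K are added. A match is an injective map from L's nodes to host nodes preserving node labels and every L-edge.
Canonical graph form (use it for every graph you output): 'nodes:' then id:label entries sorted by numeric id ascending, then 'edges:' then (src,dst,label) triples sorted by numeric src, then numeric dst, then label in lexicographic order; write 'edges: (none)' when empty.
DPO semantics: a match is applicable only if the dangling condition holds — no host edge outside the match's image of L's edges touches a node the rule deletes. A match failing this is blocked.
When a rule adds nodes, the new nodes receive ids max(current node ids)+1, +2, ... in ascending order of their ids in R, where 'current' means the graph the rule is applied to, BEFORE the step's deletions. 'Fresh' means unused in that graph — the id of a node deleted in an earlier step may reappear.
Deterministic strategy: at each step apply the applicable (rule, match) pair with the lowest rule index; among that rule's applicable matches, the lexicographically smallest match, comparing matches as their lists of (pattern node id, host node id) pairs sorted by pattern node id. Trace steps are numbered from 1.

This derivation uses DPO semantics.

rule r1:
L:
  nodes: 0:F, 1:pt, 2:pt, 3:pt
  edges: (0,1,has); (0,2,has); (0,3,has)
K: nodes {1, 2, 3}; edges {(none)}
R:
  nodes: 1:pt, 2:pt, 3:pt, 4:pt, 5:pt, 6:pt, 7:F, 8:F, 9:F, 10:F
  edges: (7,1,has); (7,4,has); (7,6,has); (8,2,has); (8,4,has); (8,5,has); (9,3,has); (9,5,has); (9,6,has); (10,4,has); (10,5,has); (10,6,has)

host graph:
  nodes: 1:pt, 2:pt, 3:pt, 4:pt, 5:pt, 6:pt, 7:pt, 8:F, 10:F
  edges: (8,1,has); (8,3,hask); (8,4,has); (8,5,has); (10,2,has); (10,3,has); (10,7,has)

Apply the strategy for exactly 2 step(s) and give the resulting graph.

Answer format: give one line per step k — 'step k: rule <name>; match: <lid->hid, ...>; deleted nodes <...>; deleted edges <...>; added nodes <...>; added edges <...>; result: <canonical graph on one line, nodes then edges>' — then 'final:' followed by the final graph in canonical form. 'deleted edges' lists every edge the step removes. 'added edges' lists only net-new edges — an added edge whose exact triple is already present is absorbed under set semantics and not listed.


step 1: rule r1; match: 0->10, 1->2, 2->3, 3->7; deleted nodes 10; deleted edges (10,2,has); (10,3,has); (10,7,has); added nodes 11, 12, 13, 14, 15, 16, 17; added edges (14,2,has); (14,11,has); (14,13,has); (15,3,has); (15,11,has); (15,12,has); (16,7,has); (16,12,has); (16,13,has); (17,11,has); (17,12,has); (17,13,has); result: nodes: 1:pt, 2:pt, 3:pt, 4:pt, 5:pt, 6:pt, 7:pt, 8:F, 11:pt, 12:pt, 13:pt, 14:F, 15:F, 16:F, 17:F edges: (8,1,has); (8,3,hask); (8,4,has); (8,5,has); (14,2,has); (14,11,has); (14,13,has); (15,3,has); (15,11,has); (15,12,has); (16,7,has); (16,12,has); (16,13,has); (17,11,has); (17,12,has); (17,13,has)
step 2: rule r1; match: 0->14, 1->2, 2->11, 3->13; deleted nodes 14; deleted edges (14,2,has); (14,11,has); (14,13,has); added nodes 18, 19, 20, 21, 22, 23, 24; added edges (21,2,has); (21,18,has); (21,20,has); (22,11,has); (22,18,has); (22,19,has); (23,13,has); (23,19,has); (23,20,has); (24,18,has); (24,19,has); (24,20,has); result: nodes: 1:pt, 2:pt, 3:pt, 4:pt, 5:pt, 6:pt, 7:pt, 8:F, 11:pt, 12:pt, 13:pt, 15:F, 16:F, 17:F, 18:pt, 19:pt, 20:pt, 21:F, 22:F, 23:F, 24:F edges: (8,1,has); (8,3,hask); (8,4,has); (8,5,has); (15,3,has); (15,11,has); (15,12,has); (16,7,has); (16,12,has); (16,13,has); (17,11,has); (17,12,has); (17,13,has); (21,2,has); (21,18,has); (21,20,has); (22,11,has); (22,18,has); (22,19,has); (23,13,has); (23,19,has); (23,20,has); (24,18,has); (24,19,has); (24,20,has)
final:
nodes: 1:pt, 2:pt, 3:pt, 4:pt, 5:pt, 6:pt, 7:pt, 8:F, 11:pt, 12:pt, 13:pt, 15:F, 16:F, 17:F, 18:pt, 19:pt, 20:pt, 21:F, 22:F, 23:F, 24:F
edges: (8,1,has); (8,3,hask); (8,4,has); (8,5,has); (15,3,has); (15,11,has); (15,12,has); (16,7,has); (16,12,has); (16,13,has); (17,11,has); (17,12,has); (17,13,has); (21,2,has); (21,18,has); (21,20,has); (22,11,has); (22,18,has); (22,19,has); (23,13,has); (23,19,has); (23,20,has); (24,18,has); (24,19,has); (24,20,has)


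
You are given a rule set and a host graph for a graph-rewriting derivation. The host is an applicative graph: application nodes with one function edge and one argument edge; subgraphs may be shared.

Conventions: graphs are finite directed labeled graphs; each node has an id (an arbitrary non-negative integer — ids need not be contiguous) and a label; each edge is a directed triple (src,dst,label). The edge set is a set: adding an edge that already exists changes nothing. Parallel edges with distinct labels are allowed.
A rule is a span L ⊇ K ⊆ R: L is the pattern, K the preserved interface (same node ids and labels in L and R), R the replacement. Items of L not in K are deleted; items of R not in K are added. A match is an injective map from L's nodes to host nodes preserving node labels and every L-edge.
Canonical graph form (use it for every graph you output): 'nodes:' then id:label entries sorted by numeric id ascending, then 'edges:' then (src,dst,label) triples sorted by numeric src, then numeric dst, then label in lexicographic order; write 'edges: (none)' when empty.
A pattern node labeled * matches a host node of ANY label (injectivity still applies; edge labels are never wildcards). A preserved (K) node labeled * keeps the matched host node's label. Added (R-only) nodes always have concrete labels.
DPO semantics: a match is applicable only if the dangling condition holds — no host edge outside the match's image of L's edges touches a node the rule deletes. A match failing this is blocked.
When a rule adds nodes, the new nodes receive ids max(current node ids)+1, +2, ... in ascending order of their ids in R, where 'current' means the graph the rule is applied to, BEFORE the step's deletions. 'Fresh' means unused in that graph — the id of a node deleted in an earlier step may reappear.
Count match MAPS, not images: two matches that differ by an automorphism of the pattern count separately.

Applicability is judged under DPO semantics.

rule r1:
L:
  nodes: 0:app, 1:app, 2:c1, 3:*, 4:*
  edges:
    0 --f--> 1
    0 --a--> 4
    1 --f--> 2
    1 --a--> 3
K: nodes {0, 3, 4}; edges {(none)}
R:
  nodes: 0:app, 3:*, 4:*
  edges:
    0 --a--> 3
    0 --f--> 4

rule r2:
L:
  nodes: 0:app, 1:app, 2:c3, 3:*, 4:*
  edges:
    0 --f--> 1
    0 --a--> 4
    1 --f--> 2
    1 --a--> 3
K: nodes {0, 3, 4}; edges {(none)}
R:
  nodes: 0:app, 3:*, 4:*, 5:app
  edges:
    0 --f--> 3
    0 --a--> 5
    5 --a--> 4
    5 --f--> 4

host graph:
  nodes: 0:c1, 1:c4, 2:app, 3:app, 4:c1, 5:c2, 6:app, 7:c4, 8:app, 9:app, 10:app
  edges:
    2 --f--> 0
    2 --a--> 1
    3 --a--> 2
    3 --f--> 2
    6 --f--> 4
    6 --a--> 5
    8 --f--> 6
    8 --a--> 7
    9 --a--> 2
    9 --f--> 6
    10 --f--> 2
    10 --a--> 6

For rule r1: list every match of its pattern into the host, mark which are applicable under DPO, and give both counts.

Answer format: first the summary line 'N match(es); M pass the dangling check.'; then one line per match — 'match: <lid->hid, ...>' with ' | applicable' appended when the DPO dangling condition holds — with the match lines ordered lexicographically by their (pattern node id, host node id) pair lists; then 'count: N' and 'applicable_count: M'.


3 match(es); 0 pass the dangling check.
match: 0->8, 1->6, 2->4, 3->5, 4->7
match: 0->9, 1->6, 2->4, 3->5, 4->2
match: 0->10, 1->2, 2->0, 3->1, 4->6
count: 3
applicable_count: 0


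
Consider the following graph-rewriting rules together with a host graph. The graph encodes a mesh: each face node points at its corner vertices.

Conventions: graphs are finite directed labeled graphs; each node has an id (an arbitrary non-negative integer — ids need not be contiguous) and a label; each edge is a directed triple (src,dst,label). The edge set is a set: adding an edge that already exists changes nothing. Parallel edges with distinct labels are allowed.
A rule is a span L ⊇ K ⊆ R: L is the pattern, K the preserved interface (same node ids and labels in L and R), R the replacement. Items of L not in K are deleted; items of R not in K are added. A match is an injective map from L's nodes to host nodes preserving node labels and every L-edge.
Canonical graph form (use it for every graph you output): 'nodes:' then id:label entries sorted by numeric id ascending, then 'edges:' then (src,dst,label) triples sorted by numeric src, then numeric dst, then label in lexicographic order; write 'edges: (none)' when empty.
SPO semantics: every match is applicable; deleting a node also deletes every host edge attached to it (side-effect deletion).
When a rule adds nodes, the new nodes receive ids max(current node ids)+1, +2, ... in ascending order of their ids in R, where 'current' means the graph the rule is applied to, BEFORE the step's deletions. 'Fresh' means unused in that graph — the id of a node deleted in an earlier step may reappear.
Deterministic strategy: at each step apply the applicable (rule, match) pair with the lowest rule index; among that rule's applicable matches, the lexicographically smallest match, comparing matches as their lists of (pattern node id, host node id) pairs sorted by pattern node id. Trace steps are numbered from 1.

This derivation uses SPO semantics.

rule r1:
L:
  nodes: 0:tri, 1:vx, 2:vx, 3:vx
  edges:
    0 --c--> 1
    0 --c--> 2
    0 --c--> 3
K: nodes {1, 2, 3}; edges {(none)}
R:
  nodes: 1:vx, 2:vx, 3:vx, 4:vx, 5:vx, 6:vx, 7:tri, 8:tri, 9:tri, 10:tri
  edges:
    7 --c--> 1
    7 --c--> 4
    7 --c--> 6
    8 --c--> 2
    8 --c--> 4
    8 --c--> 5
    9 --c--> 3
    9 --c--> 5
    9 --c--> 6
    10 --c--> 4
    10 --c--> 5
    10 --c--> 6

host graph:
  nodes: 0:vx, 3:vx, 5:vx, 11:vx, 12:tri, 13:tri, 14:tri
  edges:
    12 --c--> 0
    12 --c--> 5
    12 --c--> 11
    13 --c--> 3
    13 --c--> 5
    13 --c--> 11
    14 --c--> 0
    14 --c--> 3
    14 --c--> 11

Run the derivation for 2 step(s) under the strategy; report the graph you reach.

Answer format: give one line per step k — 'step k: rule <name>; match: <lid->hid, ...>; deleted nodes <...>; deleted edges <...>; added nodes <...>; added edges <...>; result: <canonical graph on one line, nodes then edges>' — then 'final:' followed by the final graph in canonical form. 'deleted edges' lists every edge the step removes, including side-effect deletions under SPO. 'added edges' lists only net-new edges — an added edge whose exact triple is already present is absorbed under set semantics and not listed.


step 1: rule r1; match: 0->12, 1->0, 2->5, 3->11; deleted nodes 12; deleted edges (12,0,c); (12,5,c); (12,11,c); added nodes 15, 16, 17, 18, 19, 20, 21; added edges (18,0,c); (18,15,c); (18,17,c); (19,5,c); (19,15,c); (19,16,c); (20,11,c); (20,16,c); (20,17,c); (21,15,c); (21,16,c); (21,17,c); result: nodes: 0:vx, 3:vx, 5:vx, 11:vx, 13:tri, 14:tri, 15:vx, 16:vx, 17:vx, 18:tri, 19:tri, 20:tri, 21:tri edges: (13,3,c); (13,5,c); (13,11,c); (14,0,c); (14,3,c); (14,11,c); (18,0,c); (18,15,c); (18,17,c); (19,5,c); (19,15,c); (19,16,c); (20,11,c); (20,16,c); (20,17,c); (21,15,c); (21,16,c); (21,17,c)
step 2: rule r1; match: 0->13, 1->3, 2->5, 3->11; deleted nodes 13; deleted edges (13,3,c); (13,5,c); (13,11,c); added nodes 22, 23, 24, 25, 26, 27, 28; added edges (25,3,c); (25,22,c); (25,24,c); (26,5,c); (26,22,c); (26,23,c); (27,11,c); (27,23,c); (27,24,c); (28,22,c); (28,23,c); (28,24,c); result: nodes: 0:vx, 3:vx, 5:vx, 11:vx, 14:tri, 15:vx, 16:vx, 17:vx, 18:tri, 19:tri, 20:tri, 21:tri, 22:vx, 23:vx, 24:vx, 25:tri, 26:tri, 27:tri, 28:tri edges: (14,0,c); (14,3,c); (14,11,c); (18,0,c); (18,15,c); (18,17,c); (19,5,c); (19,15,c); (19,16,c); (20,11,c); (20,16,c); (20,17,c); (21,15,c); (21,16,c); (21,17,c); (25,3,c); (25,22,c); (25,24,c); (26,5,c); (26,22,c); (26,23,c); (27,11,c); (27,23,c); (27,24,c); (28,22,c); (28,23,c); (28,24,c)
final:
nodes: 0:vx, 3:vx, 5:vx, 11:vx, 14:tri, 15:vx, 16:vx, 17:vx, 18:tri, 19:tri, 20:tri, 21:tri, 22:vx, 23:vx, 24:vx, 25:tri, 26:tri, 27:tri, 28:tri
edges: (14,0,c); (14,3,c); (14,11,c); (18,0,c); (18,15,c); (18,17,c); (19,5,c); (19,15,c); (19,16,c); (20,11,c); (20,16,c); (20,17,c); (21,15,c); (21,16,c); (21,17,c); (25,3,c); (25,22,c); (25,24,c); (26,5,c); (26,22,c); (26,23,c); (27,11,c); (27,23,c); (27,24,c); (28,22,c); (28,23,c); (28,24,c)


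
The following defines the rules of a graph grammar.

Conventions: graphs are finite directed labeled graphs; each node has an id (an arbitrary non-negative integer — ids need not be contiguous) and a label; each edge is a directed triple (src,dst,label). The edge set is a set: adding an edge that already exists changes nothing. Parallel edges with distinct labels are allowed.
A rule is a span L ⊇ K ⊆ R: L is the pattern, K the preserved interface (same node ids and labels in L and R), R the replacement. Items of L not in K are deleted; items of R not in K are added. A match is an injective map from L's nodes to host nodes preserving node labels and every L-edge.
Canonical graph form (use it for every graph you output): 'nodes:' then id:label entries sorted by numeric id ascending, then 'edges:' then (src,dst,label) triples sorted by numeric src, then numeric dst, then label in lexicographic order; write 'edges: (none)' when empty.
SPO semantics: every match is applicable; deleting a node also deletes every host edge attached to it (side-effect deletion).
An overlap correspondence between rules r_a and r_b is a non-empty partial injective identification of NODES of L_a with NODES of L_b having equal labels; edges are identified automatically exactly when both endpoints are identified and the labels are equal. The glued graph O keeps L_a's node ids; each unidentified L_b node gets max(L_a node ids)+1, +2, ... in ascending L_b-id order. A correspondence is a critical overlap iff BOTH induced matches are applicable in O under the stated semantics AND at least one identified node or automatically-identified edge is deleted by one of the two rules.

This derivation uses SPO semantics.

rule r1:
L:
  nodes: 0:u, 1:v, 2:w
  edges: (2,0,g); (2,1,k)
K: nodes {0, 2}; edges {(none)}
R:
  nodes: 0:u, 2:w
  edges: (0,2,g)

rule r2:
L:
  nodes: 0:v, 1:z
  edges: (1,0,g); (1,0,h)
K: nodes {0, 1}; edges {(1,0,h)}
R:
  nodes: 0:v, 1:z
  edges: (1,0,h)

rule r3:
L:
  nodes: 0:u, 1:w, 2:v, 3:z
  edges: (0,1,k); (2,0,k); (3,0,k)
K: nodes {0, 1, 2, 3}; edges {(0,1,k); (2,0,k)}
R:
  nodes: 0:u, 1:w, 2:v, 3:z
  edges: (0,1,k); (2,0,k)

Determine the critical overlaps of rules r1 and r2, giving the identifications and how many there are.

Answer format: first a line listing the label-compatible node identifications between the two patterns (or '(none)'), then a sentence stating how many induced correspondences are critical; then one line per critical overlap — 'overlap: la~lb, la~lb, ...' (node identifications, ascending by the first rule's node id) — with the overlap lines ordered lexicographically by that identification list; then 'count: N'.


label-compatible node identifications between L(r1) and L(r2): 1~0
1 of the induced correspondences is a critical overlap of r1 and r2.
overlap: 1~0
count: 1


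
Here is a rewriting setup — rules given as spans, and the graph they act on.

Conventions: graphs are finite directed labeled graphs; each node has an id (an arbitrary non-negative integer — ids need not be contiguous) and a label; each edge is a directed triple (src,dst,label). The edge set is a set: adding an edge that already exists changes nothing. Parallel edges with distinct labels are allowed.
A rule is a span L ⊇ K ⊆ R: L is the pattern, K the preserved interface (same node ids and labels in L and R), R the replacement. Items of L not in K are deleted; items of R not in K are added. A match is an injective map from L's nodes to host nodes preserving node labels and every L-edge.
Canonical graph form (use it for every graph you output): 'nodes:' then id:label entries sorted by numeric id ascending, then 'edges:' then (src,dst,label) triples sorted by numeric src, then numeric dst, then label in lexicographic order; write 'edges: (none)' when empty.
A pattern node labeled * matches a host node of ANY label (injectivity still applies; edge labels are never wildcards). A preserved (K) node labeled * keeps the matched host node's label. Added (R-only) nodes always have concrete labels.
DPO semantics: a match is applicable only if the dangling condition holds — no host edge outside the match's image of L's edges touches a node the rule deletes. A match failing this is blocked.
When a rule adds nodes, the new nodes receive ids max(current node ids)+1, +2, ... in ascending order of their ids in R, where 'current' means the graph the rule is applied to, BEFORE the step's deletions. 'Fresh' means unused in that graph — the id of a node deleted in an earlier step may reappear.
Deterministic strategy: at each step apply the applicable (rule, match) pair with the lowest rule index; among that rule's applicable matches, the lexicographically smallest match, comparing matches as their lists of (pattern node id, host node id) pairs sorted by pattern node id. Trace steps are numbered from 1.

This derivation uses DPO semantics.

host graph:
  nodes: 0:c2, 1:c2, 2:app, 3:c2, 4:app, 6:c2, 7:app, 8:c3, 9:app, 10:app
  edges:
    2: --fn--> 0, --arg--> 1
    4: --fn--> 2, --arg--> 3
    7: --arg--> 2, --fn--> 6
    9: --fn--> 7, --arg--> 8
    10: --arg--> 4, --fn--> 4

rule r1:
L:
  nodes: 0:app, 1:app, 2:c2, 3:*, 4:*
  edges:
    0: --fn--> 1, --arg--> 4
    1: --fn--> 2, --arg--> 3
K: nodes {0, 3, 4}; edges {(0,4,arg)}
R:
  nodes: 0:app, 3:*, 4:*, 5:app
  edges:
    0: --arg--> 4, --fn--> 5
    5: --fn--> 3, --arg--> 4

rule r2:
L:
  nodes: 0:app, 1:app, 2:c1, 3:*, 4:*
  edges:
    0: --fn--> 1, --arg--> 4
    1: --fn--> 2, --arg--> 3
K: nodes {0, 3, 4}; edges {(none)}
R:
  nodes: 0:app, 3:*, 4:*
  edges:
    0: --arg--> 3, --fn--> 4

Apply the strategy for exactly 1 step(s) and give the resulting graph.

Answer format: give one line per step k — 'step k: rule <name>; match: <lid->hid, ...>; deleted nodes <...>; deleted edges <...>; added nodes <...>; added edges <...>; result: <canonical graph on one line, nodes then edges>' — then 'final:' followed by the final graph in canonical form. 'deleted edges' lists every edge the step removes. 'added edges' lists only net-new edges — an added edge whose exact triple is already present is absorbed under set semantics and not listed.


step 1: rule r1; match: 0->9, 1->7, 2->6, 3->2, 4->8; deleted nodes 6, 7; deleted edges (7,2,arg); (7,6,fn); (9,7,fn); added nodes 11; added edges (9,11,fn); (11,2,fn); (11,8,arg); result: nodes: 0:c2, 1:c2, 2:app, 3:c2, 4:app, 8:c3, 9:app, 10:app, 11:app edges: (2,0,fn); (2,1,arg); (4,2,fn); (4,3,arg); (9,8,arg); (9,11,fn); (10,4,arg); (10,4,fn); (11,2,fn); (11,8,arg)
final:
nodes: 0:c2, 1:c2, 2:app, 3:c2, 4:app, 8:c3, 9:app, 10:app, 11:app
edges: (2,0,fn); (2,1,arg); (4,2,fn); (4,3,arg); (9,8,arg); (9,11,fn); (10,4,arg); (10,4,fn); (11,2,fn); (11,8,arg)


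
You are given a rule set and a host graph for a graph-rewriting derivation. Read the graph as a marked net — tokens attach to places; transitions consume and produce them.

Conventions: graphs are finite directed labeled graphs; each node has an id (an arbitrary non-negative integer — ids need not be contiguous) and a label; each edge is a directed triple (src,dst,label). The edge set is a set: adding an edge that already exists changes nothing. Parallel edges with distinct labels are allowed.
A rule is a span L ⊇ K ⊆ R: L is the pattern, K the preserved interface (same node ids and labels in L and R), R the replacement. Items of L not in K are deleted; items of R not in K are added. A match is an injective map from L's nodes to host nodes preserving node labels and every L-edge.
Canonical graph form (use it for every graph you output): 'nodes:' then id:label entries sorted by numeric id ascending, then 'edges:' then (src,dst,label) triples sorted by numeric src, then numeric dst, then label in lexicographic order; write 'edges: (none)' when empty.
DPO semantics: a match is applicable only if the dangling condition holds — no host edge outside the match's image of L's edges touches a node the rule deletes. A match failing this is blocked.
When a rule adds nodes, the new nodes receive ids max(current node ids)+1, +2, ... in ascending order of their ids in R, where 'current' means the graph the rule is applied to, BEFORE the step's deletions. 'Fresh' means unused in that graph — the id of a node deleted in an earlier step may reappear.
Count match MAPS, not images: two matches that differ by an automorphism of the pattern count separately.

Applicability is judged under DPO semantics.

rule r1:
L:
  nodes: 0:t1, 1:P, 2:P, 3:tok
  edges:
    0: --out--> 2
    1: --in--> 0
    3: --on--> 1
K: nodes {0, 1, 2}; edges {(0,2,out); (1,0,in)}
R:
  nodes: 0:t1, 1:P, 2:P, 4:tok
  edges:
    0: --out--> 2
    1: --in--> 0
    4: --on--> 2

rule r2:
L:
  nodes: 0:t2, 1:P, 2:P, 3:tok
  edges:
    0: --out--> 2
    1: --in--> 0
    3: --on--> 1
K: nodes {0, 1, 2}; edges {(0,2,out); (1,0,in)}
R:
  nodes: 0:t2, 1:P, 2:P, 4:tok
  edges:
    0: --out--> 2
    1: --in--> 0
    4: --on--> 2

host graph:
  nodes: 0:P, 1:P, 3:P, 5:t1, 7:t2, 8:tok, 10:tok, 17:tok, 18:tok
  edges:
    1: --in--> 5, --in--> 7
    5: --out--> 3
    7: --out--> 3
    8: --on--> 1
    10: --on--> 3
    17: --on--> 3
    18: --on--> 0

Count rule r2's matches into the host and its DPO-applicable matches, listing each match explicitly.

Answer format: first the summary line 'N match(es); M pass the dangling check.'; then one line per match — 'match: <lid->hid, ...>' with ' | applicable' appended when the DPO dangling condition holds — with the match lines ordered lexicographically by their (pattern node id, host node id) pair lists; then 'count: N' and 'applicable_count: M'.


1 match(es); 1 pass the dangling check.
match: 0->7, 1->1, 2->3, 3->8 | applicable
count: 1
applicable_count: 1


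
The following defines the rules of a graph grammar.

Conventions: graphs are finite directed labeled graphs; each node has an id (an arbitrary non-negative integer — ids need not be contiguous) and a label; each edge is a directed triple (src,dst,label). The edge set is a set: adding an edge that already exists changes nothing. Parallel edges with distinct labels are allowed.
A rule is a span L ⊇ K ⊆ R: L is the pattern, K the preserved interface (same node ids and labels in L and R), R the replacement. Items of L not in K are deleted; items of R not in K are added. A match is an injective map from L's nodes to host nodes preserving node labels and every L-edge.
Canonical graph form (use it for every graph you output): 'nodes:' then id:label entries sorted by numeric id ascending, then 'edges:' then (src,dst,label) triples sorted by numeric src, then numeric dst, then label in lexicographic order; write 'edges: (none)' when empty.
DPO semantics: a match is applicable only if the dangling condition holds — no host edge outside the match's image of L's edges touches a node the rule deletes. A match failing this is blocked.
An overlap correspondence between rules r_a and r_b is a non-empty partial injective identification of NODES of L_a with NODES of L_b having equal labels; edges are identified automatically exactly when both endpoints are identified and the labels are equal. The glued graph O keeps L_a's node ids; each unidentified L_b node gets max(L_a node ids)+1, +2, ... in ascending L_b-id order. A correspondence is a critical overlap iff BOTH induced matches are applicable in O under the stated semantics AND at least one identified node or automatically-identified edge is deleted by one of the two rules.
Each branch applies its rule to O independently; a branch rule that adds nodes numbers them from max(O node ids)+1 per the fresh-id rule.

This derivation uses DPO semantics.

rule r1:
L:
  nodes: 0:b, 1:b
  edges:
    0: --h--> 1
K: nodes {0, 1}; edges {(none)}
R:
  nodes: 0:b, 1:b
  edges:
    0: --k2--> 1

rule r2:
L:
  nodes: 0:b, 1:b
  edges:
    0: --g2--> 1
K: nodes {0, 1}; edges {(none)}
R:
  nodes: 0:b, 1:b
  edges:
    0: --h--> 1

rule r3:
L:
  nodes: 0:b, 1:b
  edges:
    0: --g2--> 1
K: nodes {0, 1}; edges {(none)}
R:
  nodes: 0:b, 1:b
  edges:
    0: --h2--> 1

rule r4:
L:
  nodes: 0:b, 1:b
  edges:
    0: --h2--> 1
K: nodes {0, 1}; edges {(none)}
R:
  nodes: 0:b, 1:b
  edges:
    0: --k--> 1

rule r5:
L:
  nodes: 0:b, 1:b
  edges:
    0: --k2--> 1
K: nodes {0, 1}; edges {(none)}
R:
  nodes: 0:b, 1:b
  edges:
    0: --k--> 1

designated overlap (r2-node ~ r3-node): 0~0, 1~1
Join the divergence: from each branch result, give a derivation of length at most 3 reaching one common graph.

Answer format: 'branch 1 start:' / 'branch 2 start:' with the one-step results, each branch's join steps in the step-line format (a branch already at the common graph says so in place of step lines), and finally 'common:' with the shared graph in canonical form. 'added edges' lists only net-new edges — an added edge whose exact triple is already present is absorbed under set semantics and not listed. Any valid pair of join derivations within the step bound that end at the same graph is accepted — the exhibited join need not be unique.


branch 1 start:
nodes: 0:b, 1:b
edges: (0,1,h)
branch 2 start:
nodes: 0:b, 1:b
edges: (0,1,h2)
branch 1 step 1: rule r1; match: 0->0, 1->1; deleted nodes (none); deleted edges (0,1,h); added nodes (none); added edges (0,1,k2); result: nodes: 0:b, 1:b edges: (0,1,k2)
branch 1 step 2: rule r5; match: 0->0, 1->1; deleted nodes (none); deleted edges (0,1,k2); added nodes (none); added edges (0,1,k); result: nodes: 0:b, 1:b edges: (0,1,k)
branch 2 step 1: rule r4; match: 0->0, 1->1; deleted nodes (none); deleted edges (0,1,h2); added nodes (none); added edges (0,1,k); result: nodes: 0:b, 1:b edges: (0,1,k)
common:
nodes: 0:b, 1:b
edges: (0,1,k)


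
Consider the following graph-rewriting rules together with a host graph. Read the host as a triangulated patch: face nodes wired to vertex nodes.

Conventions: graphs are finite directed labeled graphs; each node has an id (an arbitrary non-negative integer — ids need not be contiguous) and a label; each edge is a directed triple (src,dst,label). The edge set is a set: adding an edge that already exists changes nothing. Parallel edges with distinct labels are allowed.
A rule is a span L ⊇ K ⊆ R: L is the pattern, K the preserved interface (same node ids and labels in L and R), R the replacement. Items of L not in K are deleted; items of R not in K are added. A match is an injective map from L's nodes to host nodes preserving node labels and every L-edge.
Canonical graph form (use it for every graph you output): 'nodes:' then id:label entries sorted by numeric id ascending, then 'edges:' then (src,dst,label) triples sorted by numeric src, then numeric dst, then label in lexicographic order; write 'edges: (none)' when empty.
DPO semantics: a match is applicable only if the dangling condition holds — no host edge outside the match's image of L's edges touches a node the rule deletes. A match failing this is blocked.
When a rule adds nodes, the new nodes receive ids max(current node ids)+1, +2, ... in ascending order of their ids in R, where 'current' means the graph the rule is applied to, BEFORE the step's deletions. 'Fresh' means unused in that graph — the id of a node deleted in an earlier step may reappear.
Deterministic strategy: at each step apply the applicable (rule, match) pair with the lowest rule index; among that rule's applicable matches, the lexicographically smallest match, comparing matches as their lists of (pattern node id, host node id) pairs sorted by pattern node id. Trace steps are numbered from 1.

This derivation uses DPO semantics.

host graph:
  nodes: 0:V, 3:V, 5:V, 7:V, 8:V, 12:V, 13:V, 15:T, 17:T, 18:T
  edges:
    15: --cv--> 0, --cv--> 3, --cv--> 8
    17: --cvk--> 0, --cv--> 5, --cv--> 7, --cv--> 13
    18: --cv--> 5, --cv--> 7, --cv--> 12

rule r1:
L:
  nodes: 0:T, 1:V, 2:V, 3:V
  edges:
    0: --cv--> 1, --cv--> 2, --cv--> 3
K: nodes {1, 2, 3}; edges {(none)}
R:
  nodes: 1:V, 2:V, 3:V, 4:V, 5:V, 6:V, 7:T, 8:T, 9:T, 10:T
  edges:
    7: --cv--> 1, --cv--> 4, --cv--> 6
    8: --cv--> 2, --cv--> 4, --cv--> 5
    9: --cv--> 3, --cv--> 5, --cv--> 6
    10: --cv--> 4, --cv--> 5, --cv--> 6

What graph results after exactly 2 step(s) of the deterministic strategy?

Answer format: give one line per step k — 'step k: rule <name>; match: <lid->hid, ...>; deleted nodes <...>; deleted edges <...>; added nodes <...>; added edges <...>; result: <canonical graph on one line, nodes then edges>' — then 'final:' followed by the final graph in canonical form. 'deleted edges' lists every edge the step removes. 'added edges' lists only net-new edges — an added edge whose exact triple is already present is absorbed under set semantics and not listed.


step 1: rule r1; match: 0->15, 1->0, 2->3, 3->8; deleted nodes 15; deleted edges (15,0,cv); (15,3,cv); (15,8,cv); added nodes 19, 20, 21, 22, 23, 24, 25; added edges (22,0,cv); (22,19,cv); (22,21,cv); (23,3,cv); (23,19,cv); (23,20,cv); (24,8,cv); (24,20,cv); (24,21,cv); (25,19,cv); (25,20,cv); (25,21,cv); result: nodes: 0:V, 3:V, 5:V, 7:V, 8:V, 12:V, 13:V, 17:T, 18:T, 19:V, 20:V, 21:V, 22:T, 23:T, 24:T, 25:T edges: (17,0,cvk); (17,5,cv); (17,7,cv); (17,13,cv); (18,5,cv); (18,7,cv); (18,12,cv); (22,0,cv); (22,19,cv); (22,21,cv); (23,3,cv); (23,19,cv); (23,20,cv); (24,8,cv); (24,20,cv); (24,21,cv); (25,19,cv); (25,20,cv); (25,21,cv)
step 2: rule r1; match: 0->18, 1->5, 2->7, 3->12; deleted nodes 18; deleted edges (18,5,cv); (18,7,cv); (18,12,cv); added nodes 26, 27, 28, 29, 30, 31, 32; added edges (29,5,cv); (29,26,cv); (29,28,cv); (30,7,cv); (30,26,cv); (30,27,cv); (31,12,cv); (31,27,cv); (31,28,cv); (32,26,cv); (32,27,cv); (32,28,cv); result: nodes: 0:V, 3:V, 5:V, 7:V, 8:V, 12:V, 13:V, 17:T, 19:V, 20:V, 21:V, 22:T, 23:T, 24:T, 25:T, 26:V, 27:V, 28:V, 29:T, 30:T, 31:T, 32:T edges: (17,0,cvk); (17,5,cv); (17,7,cv); (17,13,cv); (22,0,cv); (22,19,cv); (22,21,cv); (23,3,cv); (23,19,cv); (23,20,cv); (24,8,cv); (24,20,cv); (24,21,cv); (25,19,cv); (25,20,cv); (25,21,cv); (29,5,cv); (29,26,cv); (29,28,cv); (30,7,cv); (30,26,cv); (30,27,cv); (31,12,cv); (31,27,cv); (31,28,cv); (32,26,cv); (32,27,cv); (32,28,cv)
final:
nodes: 0:V, 3:V, 5:V, 7:V, 8:V, 12:V, 13:V, 17:T, 19:V, 20:V, 21:V, 22:T, 23:T, 24:T, 25:T, 26:V, 27:V, 28:V, 29:T, 30:T, 31:T, 32:T
edges: (17,0,cvk); (17,5,cv); (17,7,cv); (17,13,cv); (22,0,cv); (22,19,cv); (22,21,cv); (23,3,cv); (23,19,cv); (23,20,cv); (24,8,cv); (24,20,cv); (24,21,cv); (25,19,cv); (25,20,cv); (25,21,cv); (29,5,cv); (29,26,cv); (29,28,cv); (30,7,cv); (30,26,cv); (30,27,cv); (31,12,cv); (31,27,cv); (31,28,cv); (32,26,cv); (32,27,cv); (32,28,cv)


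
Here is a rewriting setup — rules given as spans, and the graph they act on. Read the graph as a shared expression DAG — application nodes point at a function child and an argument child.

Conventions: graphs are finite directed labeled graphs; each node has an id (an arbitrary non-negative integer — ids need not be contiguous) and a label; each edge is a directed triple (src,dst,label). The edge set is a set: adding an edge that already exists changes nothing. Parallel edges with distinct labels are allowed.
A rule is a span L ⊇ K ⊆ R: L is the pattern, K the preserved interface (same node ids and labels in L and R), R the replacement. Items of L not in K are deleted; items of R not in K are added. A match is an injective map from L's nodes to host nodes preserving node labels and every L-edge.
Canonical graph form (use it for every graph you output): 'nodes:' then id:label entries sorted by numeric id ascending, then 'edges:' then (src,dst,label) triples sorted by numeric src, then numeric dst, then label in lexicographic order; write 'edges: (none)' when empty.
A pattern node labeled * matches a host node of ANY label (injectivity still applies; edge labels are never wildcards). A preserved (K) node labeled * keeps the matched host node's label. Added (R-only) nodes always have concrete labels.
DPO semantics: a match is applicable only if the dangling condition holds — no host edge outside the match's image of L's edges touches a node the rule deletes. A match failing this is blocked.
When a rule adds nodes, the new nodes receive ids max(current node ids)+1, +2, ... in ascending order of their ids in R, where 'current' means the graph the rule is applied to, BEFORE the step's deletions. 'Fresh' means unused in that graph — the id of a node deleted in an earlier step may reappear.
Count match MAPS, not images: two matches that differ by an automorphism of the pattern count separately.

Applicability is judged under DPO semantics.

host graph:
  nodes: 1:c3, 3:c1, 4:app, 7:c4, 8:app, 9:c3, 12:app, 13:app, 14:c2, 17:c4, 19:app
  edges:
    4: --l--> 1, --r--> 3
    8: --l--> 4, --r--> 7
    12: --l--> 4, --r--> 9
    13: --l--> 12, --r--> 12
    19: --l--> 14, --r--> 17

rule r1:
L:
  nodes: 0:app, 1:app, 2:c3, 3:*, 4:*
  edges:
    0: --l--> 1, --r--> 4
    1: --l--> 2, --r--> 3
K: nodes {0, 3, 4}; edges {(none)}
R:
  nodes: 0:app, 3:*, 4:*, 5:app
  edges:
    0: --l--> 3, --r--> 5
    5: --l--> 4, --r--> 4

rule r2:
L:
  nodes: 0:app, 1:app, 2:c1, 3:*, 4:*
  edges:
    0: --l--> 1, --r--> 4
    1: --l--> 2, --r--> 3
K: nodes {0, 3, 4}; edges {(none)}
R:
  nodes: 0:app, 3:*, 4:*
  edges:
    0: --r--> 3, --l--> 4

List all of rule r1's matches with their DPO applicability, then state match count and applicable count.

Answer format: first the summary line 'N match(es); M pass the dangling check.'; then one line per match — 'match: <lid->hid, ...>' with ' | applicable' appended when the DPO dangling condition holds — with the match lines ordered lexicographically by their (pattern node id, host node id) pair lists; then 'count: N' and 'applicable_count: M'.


2 match(es); 0 pass the dangling check.
match: 0->8, 1->4, 2->1, 3->3, 4->7
match: 0->12, 1->4, 2->1, 3->3, 4->9
count: 2
applicable_count: 0


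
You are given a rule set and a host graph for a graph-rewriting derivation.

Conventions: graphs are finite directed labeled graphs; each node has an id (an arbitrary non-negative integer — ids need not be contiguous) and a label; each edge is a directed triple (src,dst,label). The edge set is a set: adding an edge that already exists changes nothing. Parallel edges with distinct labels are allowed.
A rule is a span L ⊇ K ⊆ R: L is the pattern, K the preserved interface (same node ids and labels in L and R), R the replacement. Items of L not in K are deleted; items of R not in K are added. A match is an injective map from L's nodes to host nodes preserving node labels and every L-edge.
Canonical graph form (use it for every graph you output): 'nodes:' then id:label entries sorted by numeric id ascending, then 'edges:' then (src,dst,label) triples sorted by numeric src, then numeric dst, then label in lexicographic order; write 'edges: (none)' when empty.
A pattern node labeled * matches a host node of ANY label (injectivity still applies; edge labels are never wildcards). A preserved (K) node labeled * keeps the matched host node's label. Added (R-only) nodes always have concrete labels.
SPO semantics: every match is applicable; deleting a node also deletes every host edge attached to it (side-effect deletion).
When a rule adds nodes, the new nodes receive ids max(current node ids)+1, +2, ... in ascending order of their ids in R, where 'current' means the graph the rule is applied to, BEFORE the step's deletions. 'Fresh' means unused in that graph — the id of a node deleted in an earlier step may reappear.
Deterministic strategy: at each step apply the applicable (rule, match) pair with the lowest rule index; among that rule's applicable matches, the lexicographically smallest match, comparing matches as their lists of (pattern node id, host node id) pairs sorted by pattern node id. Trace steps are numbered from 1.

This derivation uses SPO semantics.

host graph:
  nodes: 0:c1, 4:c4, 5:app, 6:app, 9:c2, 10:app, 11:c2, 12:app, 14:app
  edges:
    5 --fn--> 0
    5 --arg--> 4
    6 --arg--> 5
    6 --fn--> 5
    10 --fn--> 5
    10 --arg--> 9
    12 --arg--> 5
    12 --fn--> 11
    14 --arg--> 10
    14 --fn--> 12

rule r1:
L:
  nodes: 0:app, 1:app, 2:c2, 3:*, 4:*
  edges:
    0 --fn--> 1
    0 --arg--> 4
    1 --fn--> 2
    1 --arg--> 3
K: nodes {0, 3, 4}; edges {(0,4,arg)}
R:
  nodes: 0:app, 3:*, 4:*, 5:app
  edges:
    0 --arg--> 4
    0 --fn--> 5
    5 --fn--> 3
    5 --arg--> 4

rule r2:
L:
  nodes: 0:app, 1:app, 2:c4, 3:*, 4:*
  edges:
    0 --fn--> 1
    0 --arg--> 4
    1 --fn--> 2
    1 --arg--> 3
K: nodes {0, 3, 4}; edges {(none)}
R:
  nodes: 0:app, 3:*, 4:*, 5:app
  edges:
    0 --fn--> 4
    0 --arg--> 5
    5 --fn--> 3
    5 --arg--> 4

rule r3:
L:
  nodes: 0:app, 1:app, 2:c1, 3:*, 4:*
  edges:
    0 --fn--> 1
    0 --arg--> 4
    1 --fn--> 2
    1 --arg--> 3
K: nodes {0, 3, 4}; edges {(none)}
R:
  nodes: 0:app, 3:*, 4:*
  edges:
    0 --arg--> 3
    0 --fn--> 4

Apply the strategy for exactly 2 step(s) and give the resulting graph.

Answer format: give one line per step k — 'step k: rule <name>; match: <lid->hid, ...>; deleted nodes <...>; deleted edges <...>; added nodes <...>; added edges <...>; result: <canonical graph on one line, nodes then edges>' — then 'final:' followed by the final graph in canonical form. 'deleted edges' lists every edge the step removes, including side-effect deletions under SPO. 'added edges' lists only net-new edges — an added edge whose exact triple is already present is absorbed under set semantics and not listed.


step 1: rule r1; match: 0->14, 1->12, 2->11, 3->5, 4->10; deleted nodes 11, 12; deleted edges (12,5,arg); (12,11,fn); (14,12,fn); added nodes 15; added edges (14,15,fn); (15,5,fn); (15,10,arg); result: nodes: 0:c1, 4:c4, 5:app, 6:app, 9:c2, 10:app, 14:app, 15:app edges: (5,0,fn); (5,4,arg); (6,5,arg); (6,5,fn); (10,5,fn); (10,9,arg); (14,10,arg); (14,15,fn); (15,5,fn); (15,10,arg)
step 2: rule r3; match: 0->10, 1->5, 2->0, 3->4, 4->9; deleted nodes 0, 5; deleted edges (5,0,fn); (5,4,arg); (6,5,arg); (6,5,fn); (10,5,fn); (10,9,arg); (15,5,fn); added nodes (none); added edges (10,4,arg); (10,9,fn); result: nodes: 4:c4, 6:app, 9:c2, 10:app, 14:app, 15:app edges: (10,4,arg); (10,9,fn); (14,10,arg); (14,15,fn); (15,10,arg)
final:
nodes: 4:c4, 6:app, 9:c2, 10:app, 14:app, 15:app
edges: (10,4,arg); (10,9,fn); (14,10,arg); (14,15,fn); (15,10,arg)


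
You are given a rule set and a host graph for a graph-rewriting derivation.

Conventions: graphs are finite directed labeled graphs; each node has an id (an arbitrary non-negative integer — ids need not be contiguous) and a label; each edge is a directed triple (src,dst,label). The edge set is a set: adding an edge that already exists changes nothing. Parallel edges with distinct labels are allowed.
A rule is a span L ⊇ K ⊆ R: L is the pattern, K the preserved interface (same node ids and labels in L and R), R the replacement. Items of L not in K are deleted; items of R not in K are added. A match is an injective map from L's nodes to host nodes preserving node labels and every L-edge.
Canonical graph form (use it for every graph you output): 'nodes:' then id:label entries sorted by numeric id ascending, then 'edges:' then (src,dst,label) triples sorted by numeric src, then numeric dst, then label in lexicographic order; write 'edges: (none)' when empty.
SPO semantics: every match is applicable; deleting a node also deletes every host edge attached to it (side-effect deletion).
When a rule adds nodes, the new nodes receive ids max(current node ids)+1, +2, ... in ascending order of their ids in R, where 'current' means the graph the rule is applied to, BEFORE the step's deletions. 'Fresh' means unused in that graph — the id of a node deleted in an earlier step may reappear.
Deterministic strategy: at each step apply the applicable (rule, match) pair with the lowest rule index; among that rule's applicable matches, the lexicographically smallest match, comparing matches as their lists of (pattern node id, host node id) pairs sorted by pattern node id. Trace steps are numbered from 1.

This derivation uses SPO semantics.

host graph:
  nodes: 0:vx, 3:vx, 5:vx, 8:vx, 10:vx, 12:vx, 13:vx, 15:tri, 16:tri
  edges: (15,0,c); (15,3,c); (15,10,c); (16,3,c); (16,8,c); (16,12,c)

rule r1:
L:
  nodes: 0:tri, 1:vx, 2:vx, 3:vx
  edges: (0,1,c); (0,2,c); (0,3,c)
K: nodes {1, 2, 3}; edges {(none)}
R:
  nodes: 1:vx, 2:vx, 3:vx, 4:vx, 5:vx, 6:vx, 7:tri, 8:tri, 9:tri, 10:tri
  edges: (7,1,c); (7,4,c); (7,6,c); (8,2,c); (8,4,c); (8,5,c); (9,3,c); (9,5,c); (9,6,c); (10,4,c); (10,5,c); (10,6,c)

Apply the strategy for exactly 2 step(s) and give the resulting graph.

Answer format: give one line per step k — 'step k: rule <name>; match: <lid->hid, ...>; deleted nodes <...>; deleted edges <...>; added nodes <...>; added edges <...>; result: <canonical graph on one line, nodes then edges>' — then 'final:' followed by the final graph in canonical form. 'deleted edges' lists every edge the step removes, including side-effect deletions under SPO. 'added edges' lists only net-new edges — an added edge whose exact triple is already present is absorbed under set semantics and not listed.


step 1: rule r1; match: 0->15, 1->0, 2->3, 3->10; deleted nodes 15; deleted edges (15,0,c); (15,3,c); (15,10,c); added nodes 17, 18, 19, 20, 21, 22, 23; added edges (20,0,c); (20,17,c); (20,19,c); (21,3,c); (21,17,c); (21,18,c); (22,10,c); (22,18,c); (22,19,c); (23,17,c); (23,18,c); (23,19,c); result: nodes: 0:vx, 3:vx, 5:vx, 8:vx, 10:vx, 12:vx, 13:vx, 16:tri, 17:vx, 18:vx, 19:vx, 20:tri, 21:tri, 22:tri, 23:tri edges: (16,3,c); (16,8,c); (16,12,c); (20,0,c); (20,17,c); (20,19,c); (21,3,c); (21,17,c); (21,18,c); (22,10,c); (22,18,c); (22,19,c); (23,17,c); (23,18,c); (23,19,c)
step 2: rule r1; match: 0->16, 1->3, 2->8, 3->12; deleted nodes 16; deleted edges (16,3,c); (16,8,c); (16,12,c); added nodes 24, 25, 26, 27, 28, 29, 30; added edges (27,3,c); (27,24,c); (27,26,c); (28,8,c); (28,24,c); (28,25,c); (29,12,c); (29,25,c); (29,26,c); (30,24,c); (30,25,c); (30,26,c); result: nodes: 0:vx, 3:vx, 5:vx, 8:vx, 10:vx, 12:vx, 13:vx, 17:vx, 18:vx, 19:vx, 20:tri, 21:tri, 22:tri, 23:tri, 24:vx, 25:vx, 26:vx, 27:tri, 28:tri, 29:tri, 30:tri edges: (20,0,c); (20,17,c); (20,19,c); (21,3,c); (21,17,c); (21,18,c); (22,10,c); (22,18,c); (22,19,c); (23,17,c); (23,18,c); (23,19,c); (27,3,c); (27,24,c); (27,26,c); (28,8,c); (28,24,c); (28,25,c); (29,12,c); (29,25,c); (29,26,c); (30,24,c); (30,25,c); (30,26,c)
final:
nodes: 0:vx, 3:vx, 5:vx, 8:vx, 10:vx, 12:vx, 13:vx, 17:vx, 18:vx, 19:vx, 20:tri, 21:tri, 22:tri, 23:tri, 24:vx, 25:vx, 26:vx, 27:tri, 28:tri, 29:tri, 30:tri
edges: (20,0,c); (20,17,c); (20,19,c); (21,3,c); (21,17,c); (21,18,c); (22,10,c); (22,18,c); (22,19,c); (23,17,c); (23,18,c); (23,19,c); (27,3,c); (27,24,c); (27,26,c); (28,8,c); (28,24,c); (28,25,c); (29,12,c); (29,25,c); (29,26,c); (30,24,c); (30,25,c); (30,26,c)
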